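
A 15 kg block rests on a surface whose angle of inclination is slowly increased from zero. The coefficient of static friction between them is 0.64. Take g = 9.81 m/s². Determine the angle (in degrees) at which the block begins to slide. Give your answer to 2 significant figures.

33°

At the threshold of sliding, static friction is at its maximum μ_s N and exactly balances the weight component along the incline: mg sin θ = μ_s mg cos θ.
Hence tan θ = μ_s = 0.64, so θ = arctan(0.64) = 32.6192°.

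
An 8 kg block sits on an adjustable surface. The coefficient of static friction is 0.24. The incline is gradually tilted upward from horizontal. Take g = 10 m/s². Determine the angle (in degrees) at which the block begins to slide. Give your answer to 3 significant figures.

At the threshold of sliding, static friction is at its maximum μ_s N and exactly balances the weight component along the incline: mg sin θ = μ_s mg cos θ.
Hence tan θ = μ_s = 0.24, so θ = arctan(0.24) = 13.4957°.

13.5°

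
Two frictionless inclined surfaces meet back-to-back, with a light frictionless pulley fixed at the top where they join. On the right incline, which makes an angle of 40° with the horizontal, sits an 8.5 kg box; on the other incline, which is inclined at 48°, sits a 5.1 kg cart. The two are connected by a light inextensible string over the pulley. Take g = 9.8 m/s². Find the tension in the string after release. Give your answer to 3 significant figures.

Resolve each weight along its own incline: the 8.5 kg mass has component 8.5 × 9.8 × sin 40° = 53.544 N down its slope, and the 5.1 kg mass has 5.1 × 9.8 × sin 48° = 37.142 N down its slope.
The 8.5 kg side's 53.544 N exceeds the other side's 37.142 N, so that mass slides down and the 5.1 kg mass slides up. Taking that direction as positive, Newton's second law for the whole system gives 53.544 − 37.142 = (8.5 + 5.1) a, so a = 16.402 / 13.6 = 1.2060 m/s².
For the 5.1 kg mass (up-slope positive): T − 37.142 = 5.1 × 1.2060, so T = 43.293 N.

43.3 N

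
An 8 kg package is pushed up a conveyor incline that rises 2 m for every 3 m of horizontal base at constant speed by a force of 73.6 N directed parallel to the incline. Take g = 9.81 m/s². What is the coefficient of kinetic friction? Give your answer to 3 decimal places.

At constant speed ΣF = 0 along the incline. The applied 73.6 N acts up the slope; the weight component mg sin 33.69° = 43.533 N and kinetic friction μN both act down the slope.
So 73.6 = 43.533 + μ × 65.299, giving μ = (73.6 − 43.533) / 65.299 = 0.4605.

0.460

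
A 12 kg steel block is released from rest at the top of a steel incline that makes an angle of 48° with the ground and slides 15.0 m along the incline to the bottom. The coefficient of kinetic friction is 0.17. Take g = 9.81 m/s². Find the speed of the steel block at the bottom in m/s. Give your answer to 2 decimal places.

The weight component along the incline is mg sin 48° = 87.483 N and the normal force is N = mg cos 48° = 78.770 N.
Friction up the slope is f = μN = 0.17 × 78.770 = 13.391 N, so the net downslope force is 87.483 − 13.391 = 74.092 N and a = 74.092 / 12 = 6.1743 m/s².
Starting from rest over a distance of 15.0 m, v² = 2aL = 2 × 6.1743 × 15.0 = 185.2290, so v = 13.6099 m/s.

13.61 m/s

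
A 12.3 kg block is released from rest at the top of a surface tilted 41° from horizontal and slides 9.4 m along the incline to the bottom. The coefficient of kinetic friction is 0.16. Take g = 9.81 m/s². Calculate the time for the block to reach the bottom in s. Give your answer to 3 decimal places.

1.892 s

The weight component along the incline is mg sin 41° = 79.162 N and the normal force is N = mg cos 41° = 91.066 N.
Friction up the slope is f = μN = 0.16 × 91.066 = 14.571 N, so the net downslope force is 79.162 − 14.571 = 64.591 N and a = 64.591 / 12.3 = 5.2513 m/s².
Starting from rest, L = ½at², so t = √(2L/a) = √(2 × 9.4 / 5.2513) = 1.8921 s.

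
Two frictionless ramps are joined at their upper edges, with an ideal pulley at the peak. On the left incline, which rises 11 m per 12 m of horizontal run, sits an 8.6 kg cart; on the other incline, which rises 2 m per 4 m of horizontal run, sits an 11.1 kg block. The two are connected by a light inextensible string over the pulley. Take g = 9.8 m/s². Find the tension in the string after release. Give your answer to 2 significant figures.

Resolve each weight along its own incline: the 8.6 kg mass has component 8.6 × 9.8 × sin 42.51° = 56.950 N down its slope, and the 11.1 kg mass has 11.1 × 9.8 × sin 26.57° = 48.648 N down its slope.
The 8.6 kg side's 56.950 N exceeds the other side's 48.648 N, so that mass slides down and the 11.1 kg mass slides up. Taking that direction as positive, Newton's second law for the whole system gives 56.950 − 48.648 = (8.6 + 11.1) a, so a = 8.302 / 19.7 = 0.4214 m/s².
For the 11.1 kg mass (up-slope positive): T − 48.648 = 11.1 × 0.4214, so T = 53.326 N.

53 N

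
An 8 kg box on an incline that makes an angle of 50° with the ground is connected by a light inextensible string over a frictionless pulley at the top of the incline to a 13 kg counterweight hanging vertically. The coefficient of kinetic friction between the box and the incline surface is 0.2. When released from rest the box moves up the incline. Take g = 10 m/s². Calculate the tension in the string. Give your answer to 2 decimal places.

93.83 N

For the box on the incline: the weight component along the slope is m₁g sin 50° = 8 × 10 × 0.7660 = 61.280 N and the normal force is N = m₁g cos 50° = 51.423 N.
Kinetic friction opposes the box's motion up the incline: f = μN = 0.2 × 51.423 = 10.285 N acting down the slope.
Newton's second law for the box (up-slope positive): T − 61.280 − 10.285 = 8 a. For the hanging counterweight (downward positive): 13 × 10 − T = 13 a.
Adding the two equations eliminates T: 58.435 = 21 a, so a = 2.7826 m/s².
Then from the hanging counterweight's equation, T = 13 × (10 − 2.7826) = 93.826 N.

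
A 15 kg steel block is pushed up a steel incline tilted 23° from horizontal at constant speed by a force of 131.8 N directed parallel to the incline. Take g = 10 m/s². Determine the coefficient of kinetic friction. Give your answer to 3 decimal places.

0.530

At constant speed ΣF = 0 along the incline. The applied 131.8 N acts up the slope; the weight component mg sin 23° = 58.610 N and kinetic friction μN both act down the slope.
So 131.8 = 58.610 + μ × 138.076, giving μ = (131.8 − 58.610) / 138.076 = 0.5301.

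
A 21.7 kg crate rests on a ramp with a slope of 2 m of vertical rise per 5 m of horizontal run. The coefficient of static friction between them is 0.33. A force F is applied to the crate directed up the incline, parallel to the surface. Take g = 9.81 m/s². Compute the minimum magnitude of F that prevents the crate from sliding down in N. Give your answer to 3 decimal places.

The normal force is N = mg cos 21.80° = 197.651 N. With F at its minimum the crate is on the verge of sliding down, so static friction is at its maximum μ_s N = 0.33 × 197.651 = 65.225 N and acts up the slope.
Equilibrium along the incline: F + μ_s N = mg sin 21.80°, so F = 79.061 − 65.225 = 13.836 N.

13.836 N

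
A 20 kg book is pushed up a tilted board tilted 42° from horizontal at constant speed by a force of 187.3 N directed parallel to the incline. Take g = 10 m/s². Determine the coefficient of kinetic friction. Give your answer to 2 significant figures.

At constant speed ΣF = 0 along the incline. The applied 187.3 N acts up the slope; the weight component mg sin 42° = 133.826 N and kinetic friction μN both act down the slope.
So 187.3 = 133.826 + μ × 148.629, giving μ = (187.3 − 133.826) / 148.629 = 0.3598.

0.36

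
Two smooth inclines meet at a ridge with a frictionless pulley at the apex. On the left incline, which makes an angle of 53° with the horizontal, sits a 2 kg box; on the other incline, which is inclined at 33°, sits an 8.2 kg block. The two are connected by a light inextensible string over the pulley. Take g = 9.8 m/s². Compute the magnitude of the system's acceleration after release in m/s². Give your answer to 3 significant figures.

2.76 m/s²

Resolve each weight along its own incline: the 2 kg mass has component 2 × 9.8 × sin 53° = 15.653 N down its slope, and the 8.2 kg mass has 8.2 × 9.8 × sin 33° = 43.767 N down its slope.
The 8.2 kg side's 43.767 N exceeds the other side's 15.653 N, so that mass slides down and the 2 kg mass slides up. Taking that direction as positive, Newton's second law for the whole system gives 43.767 − 15.653 = (2 + 8.2) a, so a = 28.114 / 10.2 = 2.7563 m/s².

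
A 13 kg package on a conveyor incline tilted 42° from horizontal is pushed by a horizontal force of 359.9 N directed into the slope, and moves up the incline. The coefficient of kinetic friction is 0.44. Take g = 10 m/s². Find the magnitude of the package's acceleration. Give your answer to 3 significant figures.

The horizontal push has components F cos 42° = 359.9 × 0.7431 = 267.442 N up the incline and F sin 42° = 359.9 × 0.6691 = 240.809 N pressing into the surface.
The normal force is therefore N = mg cos 42° + F sin 42° = 96.603 + 240.809 = 337.412 N, and kinetic friction down the slope is μN = 0.44 × 337.412 = 148.461 N.
Along the incline: F cos 42° − mg sin 42° − μN = ma, so 267.442 − 86.983 − 148.461 = 13 a, giving a = 2.4614 m/s².

2.46 m/s²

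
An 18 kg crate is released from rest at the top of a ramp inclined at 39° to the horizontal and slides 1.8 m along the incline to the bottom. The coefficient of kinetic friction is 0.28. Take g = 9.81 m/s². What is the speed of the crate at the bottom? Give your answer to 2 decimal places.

The weight component along the incline is mg sin 39° = 111.125 N and the normal force is N = mg cos 39° = 137.228 N.
Friction up the slope is f = μN = 0.28 × 137.228 = 38.424 N, so the net downslope force is 111.125 − 38.424 = 72.701 N and a = 72.701 / 18 = 4.0389 m/s².
Starting from rest over a distance of 1.8 m, v² = 2aL = 2 × 4.0389 × 1.8 = 14.5400, so v = 3.8131 m/s.

3.81 m/s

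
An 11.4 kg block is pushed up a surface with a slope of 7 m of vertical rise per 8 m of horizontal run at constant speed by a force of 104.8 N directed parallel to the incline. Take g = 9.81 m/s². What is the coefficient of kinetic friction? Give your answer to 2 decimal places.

0.37

At constant speed ΣF = 0 along the incline. The applied 104.8 N acts up the slope; the weight component mg sin 41.19° = 73.643 N and kinetic friction μN both act down the slope.
So 104.8 = 73.643 + μ × 84.164, giving μ = (104.8 − 73.643) / 84.164 = 0.3702.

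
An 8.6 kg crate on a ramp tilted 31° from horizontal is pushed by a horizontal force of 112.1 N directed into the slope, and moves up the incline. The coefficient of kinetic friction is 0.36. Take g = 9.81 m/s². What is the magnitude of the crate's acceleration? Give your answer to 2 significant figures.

The horizontal push has components F cos 31° = 112.1 × 0.8572 = 96.092 N up the incline and F sin 31° = 112.1 × 0.5150 = 57.731 N pressing into the surface.
The normal force is therefore N = mg cos 31° + F sin 31° = 72.319 + 57.731 = 130.050 N, and kinetic friction down the slope is μN = 0.36 × 130.050 = 46.818 N.
Along the incline: F cos 31° − mg sin 31° − μN = ma, so 96.092 − 43.448 − 46.818 = 8.6 a, giving a = 0.6774 m/s².

0.68 m/s²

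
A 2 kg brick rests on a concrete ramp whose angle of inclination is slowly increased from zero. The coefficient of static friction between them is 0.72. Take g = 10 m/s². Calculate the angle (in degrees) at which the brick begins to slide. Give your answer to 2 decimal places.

At the threshold of sliding, static friction is at its maximum μ_s N and exactly balances the weight component along the incline: mg sin θ = μ_s mg cos θ.
Hence tan θ = μ_s = 0.72, so θ = arctan(0.72) = 35.7539°.

35.75°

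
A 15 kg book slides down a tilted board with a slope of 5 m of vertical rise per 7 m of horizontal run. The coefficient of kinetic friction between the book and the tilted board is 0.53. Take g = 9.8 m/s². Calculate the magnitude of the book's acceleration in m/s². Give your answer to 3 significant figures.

Resolving the weight along the incline: the component pulling the book down the slope is mg sin 35.54° = 15 × 9.8 × 0.5812 = 85.436 N, and the normal force is N = mg cos 35.54° = 15 × 9.8 × 0.8137 = 119.614 N.
Kinetic friction acts up the slope with magnitude f = μN = 0.53 × 119.614 = 63.395 N.
Net force along the incline is 85.436 − 63.395 = 22.041 N, so a = 22.041 / 15 = 1.4694 m/s².

1.47 m/s²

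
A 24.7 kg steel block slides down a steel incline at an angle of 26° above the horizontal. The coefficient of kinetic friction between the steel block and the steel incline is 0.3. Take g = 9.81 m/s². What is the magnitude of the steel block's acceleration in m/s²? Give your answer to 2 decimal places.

1.66 m/s²

Resolving the weight along the incline: the component pulling the steel block down the slope is mg sin 26° = 24.7 × 9.81 × 0.4384 = 106.227 N, and the normal force is N = mg cos 26° = 24.7 × 9.81 × 0.8988 = 217.786 N.
Kinetic friction acts up the slope with magnitude f = μN = 0.3 × 217.786 = 65.336 N.
Net force along the incline is 106.227 − 65.336 = 40.891 N, so a = 40.891 / 24.7 = 1.6555 m/s².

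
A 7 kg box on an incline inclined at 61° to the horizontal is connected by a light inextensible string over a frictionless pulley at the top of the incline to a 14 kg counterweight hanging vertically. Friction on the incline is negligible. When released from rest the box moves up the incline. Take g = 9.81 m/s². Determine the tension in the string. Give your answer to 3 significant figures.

For the box on the incline: the weight component along the slope is m₁g sin 61° = 7 × 9.81 × 0.8746 = 60.059 N and the normal force is N = m₁g cos 61° = 33.292 N.
Newton's second law for the box (up-slope positive): T − 60.059 = 7 a. For the hanging counterweight (downward positive): 14 × 9.81 − T = 14 a.
Adding the two equations eliminates T: 77.281 = 21 a, so a = 3.6800 m/s².
Then from the hanging counterweight's equation, T = 14 × (9.81 − 3.6800) = 85.820 N.

85.8 N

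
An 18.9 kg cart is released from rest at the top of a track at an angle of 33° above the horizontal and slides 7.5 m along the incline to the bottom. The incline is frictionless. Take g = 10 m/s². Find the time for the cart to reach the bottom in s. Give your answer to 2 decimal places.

1.66 s

The weight component along the incline is mg sin 33° = 102.937 N and the normal force is N = mg cos 33° = 158.509 N.
With no friction, a = g sin 33° = 5.4464 m/s².
Starting from rest, L = ½at², so t = √(2L/a) = √(2 × 7.5 / 5.4464) = 1.6596 s.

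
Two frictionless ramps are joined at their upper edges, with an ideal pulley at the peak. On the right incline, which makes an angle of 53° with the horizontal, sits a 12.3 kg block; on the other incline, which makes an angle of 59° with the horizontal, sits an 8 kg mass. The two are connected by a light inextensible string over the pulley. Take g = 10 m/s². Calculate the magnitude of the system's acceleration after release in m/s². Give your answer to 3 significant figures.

Resolve each weight along its own incline: the 12.3 kg mass has component 12.3 × 10 × sin 53° = 98.232 N down its slope, and the 8 kg mass has 8 × 10 × sin 59° = 68.573 N down its slope.
The 12.3 kg side's 98.232 N exceeds the other side's 68.573 N, so that mass slides down and the 8 kg mass slides up. Taking that direction as positive, Newton's second law for the whole system gives 98.232 − 68.573 = (12.3 + 8) a, so a = 29.659 / 20.3 = 1.4610 m/s².

1.46 m/s²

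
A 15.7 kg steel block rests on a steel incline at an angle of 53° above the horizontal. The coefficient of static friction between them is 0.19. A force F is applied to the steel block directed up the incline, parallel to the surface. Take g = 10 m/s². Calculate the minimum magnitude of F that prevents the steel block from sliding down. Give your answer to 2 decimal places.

107.43 N

The normal force is N = mg cos 53° = 94.485 N. With F at its minimum the steel block is on the verge of sliding down, so static friction is at its maximum μ_s N = 0.19 × 94.485 = 17.952 N and acts up the slope.
Equilibrium along the incline: F + μ_s N = mg sin 53°, so F = 125.386 − 17.952 = 107.434 N.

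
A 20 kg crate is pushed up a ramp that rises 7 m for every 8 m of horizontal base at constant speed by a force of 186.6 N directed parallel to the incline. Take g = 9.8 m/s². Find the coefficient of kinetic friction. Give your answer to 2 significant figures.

At constant speed ΣF = 0 along the incline. The applied 186.6 N acts up the slope; the weight component mg sin 41.19° = 129.067 N and kinetic friction μN both act down the slope.
So 186.6 = 129.067 + μ × 147.505, giving μ = (186.6 − 129.067) / 147.505 = 0.3900.

0.39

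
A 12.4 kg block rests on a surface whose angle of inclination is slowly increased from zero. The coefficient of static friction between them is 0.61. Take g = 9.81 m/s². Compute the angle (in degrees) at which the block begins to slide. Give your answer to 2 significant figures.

31°

At the threshold of sliding, static friction is at its maximum μ_s N and exactly balances the weight component along the incline: mg sin θ = μ_s mg cos θ.
Hence tan θ = μ_s = 0.61, so θ = arctan(0.61) = 31.3832°.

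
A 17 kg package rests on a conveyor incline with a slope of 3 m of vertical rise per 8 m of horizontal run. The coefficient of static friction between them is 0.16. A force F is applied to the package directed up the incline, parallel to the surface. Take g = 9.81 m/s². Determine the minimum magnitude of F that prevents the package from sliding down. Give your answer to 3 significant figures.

33.6 N

The normal force is N = mg cos 20.56° = 156.152 N. With F at its minimum the package is on the verge of sliding down, so static friction is at its maximum μ_s N = 0.16 × 156.152 = 24.984 N and acts up the slope.
Equilibrium along the incline: F + μ_s N = mg sin 20.56°, so F = 58.557 − 24.984 = 33.573 N.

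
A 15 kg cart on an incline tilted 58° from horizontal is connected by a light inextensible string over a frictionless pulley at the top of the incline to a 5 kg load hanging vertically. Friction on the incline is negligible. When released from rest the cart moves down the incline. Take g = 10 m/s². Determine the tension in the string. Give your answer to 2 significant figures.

For the cart on the incline: the weight component along the slope is m₁g sin 58° = 15 × 10 × 0.8480 = 127.200 N and the normal force is N = m₁g cos 58° = 79.488 N.
Newton's second law for the cart (down-slope positive): 127.200 − T = 15 a. For the hanging load (upward positive): T − 5 × 10 = 5 a.
Adding the two equations eliminates T: 77.200 = 20 a, so a = 3.8600 m/s².
Then from the hanging load's equation, T = 5 × (10 + 3.8600) = 69.300 N.

69 N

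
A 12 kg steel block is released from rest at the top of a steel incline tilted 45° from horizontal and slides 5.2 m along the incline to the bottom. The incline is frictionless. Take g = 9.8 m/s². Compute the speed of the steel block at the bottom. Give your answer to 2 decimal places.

The weight component along the incline is mg sin 45° = 83.156 N and the normal force is N = mg cos 45° = 83.156 N.
With no friction, a = g sin 45° = 6.9296 m/s².
Starting from rest over a distance of 5.2 m, v² = 2aL = 2 × 6.9296 × 5.2 = 72.0678, so v = 8.4893 m/s.

8.49 m/s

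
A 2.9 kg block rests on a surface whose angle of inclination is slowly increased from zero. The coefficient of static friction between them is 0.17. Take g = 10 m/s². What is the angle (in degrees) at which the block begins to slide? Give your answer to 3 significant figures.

9.65°

At the threshold of sliding, static friction is at its maximum μ_s N and exactly balances the weight component along the incline: mg sin θ = μ_s mg cos θ.
Hence tan θ = μ_s = 0.17, so θ = arctan(0.17) = 9.6480°.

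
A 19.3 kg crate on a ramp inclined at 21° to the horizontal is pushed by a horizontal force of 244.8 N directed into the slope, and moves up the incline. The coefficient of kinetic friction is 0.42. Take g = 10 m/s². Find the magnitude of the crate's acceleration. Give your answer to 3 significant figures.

2.43 m/s²

The horizontal push has components F cos 21° = 244.8 × 0.9336 = 228.545 N up the incline and F sin 21° = 244.8 × 0.3584 = 87.736 N pressing into the surface.
The normal force is therefore N = mg cos 21° + F sin 21° = 180.185 + 87.736 = 267.921 N, and kinetic friction down the slope is μN = 0.42 × 267.921 = 112.527 N.
Along the incline: F cos 21° − mg sin 21° − μN = ma, so 228.545 − 69.171 − 112.527 = 19.3 a, giving a = 2.4273 m/s².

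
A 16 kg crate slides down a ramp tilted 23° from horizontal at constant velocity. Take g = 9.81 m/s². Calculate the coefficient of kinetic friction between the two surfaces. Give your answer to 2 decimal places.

0.42

At constant velocity the net force along the incline is zero: mg sin 23° = μ mg cos 23°.
So μ = tan 23° = 0.3907 / 0.9205 = 0.4244.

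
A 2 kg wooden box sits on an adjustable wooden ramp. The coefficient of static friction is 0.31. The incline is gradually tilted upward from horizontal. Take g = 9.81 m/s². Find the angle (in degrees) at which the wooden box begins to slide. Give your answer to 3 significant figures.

17.2°

At the threshold of sliding, static friction is at its maximum μ_s N and exactly balances the weight component along the incline: mg sin θ = μ_s mg cos θ.
Hence tan θ = μ_s = 0.31, so θ = arctan(0.31) = 17.2234°.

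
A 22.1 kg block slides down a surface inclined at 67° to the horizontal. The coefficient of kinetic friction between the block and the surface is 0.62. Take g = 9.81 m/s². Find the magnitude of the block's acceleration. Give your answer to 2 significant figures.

Resolving the weight along the incline: the component pulling the block down the slope is mg sin 67° = 22.1 × 9.81 × 0.9205 = 199.565 N, and the normal force is N = mg cos 67° = 22.1 × 9.81 × 0.3907 = 84.704 N.
Kinetic friction acts up the slope with magnitude f = μN = 0.62 × 84.704 = 52.516 N.
Net force along the incline is 199.565 − 52.516 = 147.049 N, so a = 147.049 / 22.1 = 6.6538 m/s².

6.7 m/s²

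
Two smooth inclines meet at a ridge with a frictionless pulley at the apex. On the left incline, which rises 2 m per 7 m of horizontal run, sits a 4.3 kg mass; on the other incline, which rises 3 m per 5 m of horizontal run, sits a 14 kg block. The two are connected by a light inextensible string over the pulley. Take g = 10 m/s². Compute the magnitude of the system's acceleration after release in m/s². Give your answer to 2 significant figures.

Resolve each weight along its own incline: the 4.3 kg mass has component 4.3 × 10 × sin 15.95° = 11.813 N down its slope, and the 14 kg mass has 14 × 10 × sin 30.96° = 72.029 N down its slope.
The 14 kg side's 72.029 N exceeds the other side's 11.813 N, so that mass slides down and the 4.3 kg mass slides up. Taking that direction as positive, Newton's second law for the whole system gives 72.029 − 11.813 = (4.3 + 14) a, so a = 60.216 / 18.3 = 3.2905 m/s².

3.3 m/s²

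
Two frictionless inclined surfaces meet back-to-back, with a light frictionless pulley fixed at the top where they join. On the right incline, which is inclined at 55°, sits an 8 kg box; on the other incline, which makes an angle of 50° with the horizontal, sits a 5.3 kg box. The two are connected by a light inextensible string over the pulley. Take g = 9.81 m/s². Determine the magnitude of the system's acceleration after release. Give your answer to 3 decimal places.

Resolve each weight along its own incline: the 8 kg mass has component 8 × 9.81 × sin 55° = 64.287 N down its slope, and the 5.3 kg mass has 5.3 × 9.81 × sin 50° = 39.829 N down its slope.
The 8 kg side's 64.287 N exceeds the other side's 39.829 N, so that mass slides down and the 5.3 kg mass slides up. Taking that direction as positive, Newton's second law for the whole system gives 64.287 − 39.829 = (8 + 5.3) a, so a = 24.458 / 13.3 = 1.8389 m/s².

1.839 m/s²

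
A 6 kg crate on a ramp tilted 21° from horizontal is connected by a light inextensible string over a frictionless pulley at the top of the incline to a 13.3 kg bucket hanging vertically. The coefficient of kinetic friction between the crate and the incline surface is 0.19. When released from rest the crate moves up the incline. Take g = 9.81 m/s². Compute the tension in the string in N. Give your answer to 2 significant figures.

62 N

For the crate on the incline: the weight component along the slope is m₁g sin 21° = 6 × 9.81 × 0.3584 = 21.095 N and the normal force is N = m₁g cos 21° = 54.951 N.
Kinetic friction opposes the crate's motion up the incline: f = μN = 0.19 × 54.951 = 10.441 N acting down the slope.
Newton's second law for the crate (up-slope positive): T − 21.095 − 10.441 = 6 a. For the hanging bucket (downward positive): 13.3 × 9.81 − T = 13.3 a.
Adding the two equations eliminates T: 98.937 = 19.3 a, so a = 5.1263 m/s².
Then from the hanging bucket's equation, T = 13.3 × (9.81 − 5.1263) = 62.293 N.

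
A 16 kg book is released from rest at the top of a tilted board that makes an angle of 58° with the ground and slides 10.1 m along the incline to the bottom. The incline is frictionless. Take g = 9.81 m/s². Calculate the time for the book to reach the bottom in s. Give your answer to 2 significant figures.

1.6 s

The weight component along the incline is mg sin 58° = 133.110 N and the normal force is N = mg cos 58° = 83.176 N.
With no friction, a = g sin 58° = 8.3194 m/s².
Starting from rest, L = ½at², so t = √(2L/a) = √(2 × 10.1 / 8.3194) = 1.5582 s.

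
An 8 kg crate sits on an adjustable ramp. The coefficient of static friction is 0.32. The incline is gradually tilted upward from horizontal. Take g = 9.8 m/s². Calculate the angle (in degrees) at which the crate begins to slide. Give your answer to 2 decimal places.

17.74°

At the threshold of sliding, static friction is at its maximum μ_s N and exactly balances the weight component along the incline: mg sin θ = μ_s mg cos θ.
Hence tan θ = μ_s = 0.32, so θ = arctan(0.32) = 17.7447°.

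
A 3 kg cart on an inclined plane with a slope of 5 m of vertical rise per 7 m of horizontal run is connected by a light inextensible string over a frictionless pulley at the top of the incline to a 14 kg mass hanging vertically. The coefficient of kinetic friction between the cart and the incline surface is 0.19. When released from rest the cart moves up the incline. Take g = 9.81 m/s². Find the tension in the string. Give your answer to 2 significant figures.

For the cart on the incline: the weight component along the slope is m₁g sin 35.54° = 3 × 9.81 × 0.5812 = 17.105 N and the normal force is N = m₁g cos 35.54° = 23.948 N.
Kinetic friction opposes the cart's motion up the incline: f = μN = 0.19 × 23.948 = 4.550 N acting down the slope.
Newton's second law for the cart (up-slope positive): T − 17.105 − 4.550 = 3 a. For the hanging mass (downward positive): 14 × 9.81 − T = 14 a.
Adding the two equations eliminates T: 115.685 = 17 a, so a = 6.8050 m/s².
Then from the hanging mass's equation, T = 14 × (9.81 − 6.8050) = 42.070 N.

42 N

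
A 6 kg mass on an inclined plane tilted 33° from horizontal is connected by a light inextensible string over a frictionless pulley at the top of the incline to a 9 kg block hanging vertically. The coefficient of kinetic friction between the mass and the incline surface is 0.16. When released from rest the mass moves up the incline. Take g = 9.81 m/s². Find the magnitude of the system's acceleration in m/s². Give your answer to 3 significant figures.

3.22 m/s²

For the mass on the incline: the weight component along the slope is m₁g sin 33° = 6 × 9.81 × 0.5446 = 32.055 N and the normal force is N = m₁g cos 33° = 49.364 N.
Kinetic friction opposes the mass's motion up the incline: f = μN = 0.16 × 49.364 = 7.898 N acting down the slope.
Newton's second law for the mass (up-slope positive): T − 32.055 − 7.898 = 6 a. For the hanging block (downward positive): 9 × 9.81 − T = 9 a.
Adding the two equations eliminates T: 48.337 = 15 a, so a = 3.2225 m/s².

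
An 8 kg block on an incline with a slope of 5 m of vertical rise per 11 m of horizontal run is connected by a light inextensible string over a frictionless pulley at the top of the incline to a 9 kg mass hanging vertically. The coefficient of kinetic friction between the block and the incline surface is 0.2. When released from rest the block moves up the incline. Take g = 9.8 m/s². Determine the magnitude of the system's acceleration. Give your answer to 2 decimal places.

For the block on the incline: the weight component along the slope is m₁g sin 24.44° = 8 × 9.8 × 0.4138 = 32.442 N and the normal force is N = m₁g cos 24.44° = 71.373 N.
Kinetic friction opposes the block's motion up the incline: f = μN = 0.2 × 71.373 = 14.275 N acting down the slope.
Newton's second law for the block (up-slope positive): T − 32.442 − 14.275 = 8 a. For the hanging mass (downward positive): 9 × 9.8 − T = 9 a.
Adding the two equations eliminates T: 41.483 = 17 a, so a = 2.4402 m/s².

2.44 m/s²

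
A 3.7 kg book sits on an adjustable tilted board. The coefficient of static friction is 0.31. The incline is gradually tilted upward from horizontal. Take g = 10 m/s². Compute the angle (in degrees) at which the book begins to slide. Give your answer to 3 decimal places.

At the threshold of sliding, static friction is at its maximum μ_s N and exactly balances the weight component along the incline: mg sin θ = μ_s mg cos θ.
Hence tan θ = μ_s = 0.31, so θ = arctan(0.31) = 17.2234°.

17.223°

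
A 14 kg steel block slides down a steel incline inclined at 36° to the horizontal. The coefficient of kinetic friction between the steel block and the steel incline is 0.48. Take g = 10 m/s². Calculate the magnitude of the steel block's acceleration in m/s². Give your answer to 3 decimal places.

Resolving the weight along the incline: the component pulling the steel block down the slope is mg sin 36° = 14 × 10 × 0.5878 = 82.292 N, and the normal force is N = mg cos 36° = 14 × 10 × 0.8090 = 113.260 N.
Kinetic friction acts up the slope with magnitude f = μN = 0.48 × 113.260 = 54.365 N.
Net force along the incline is 82.292 − 54.365 = 27.927 N, so a = 27.927 / 14 = 1.9948 m/s².

1.995 m/s²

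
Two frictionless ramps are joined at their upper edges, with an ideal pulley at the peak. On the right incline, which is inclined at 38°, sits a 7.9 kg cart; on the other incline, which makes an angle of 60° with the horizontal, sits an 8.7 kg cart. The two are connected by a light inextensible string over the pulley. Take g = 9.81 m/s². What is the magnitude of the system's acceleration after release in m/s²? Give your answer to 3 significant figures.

Resolve each weight along its own incline: the 7.9 kg mass has component 7.9 × 9.81 × sin 38° = 47.713 N down its slope, and the 8.7 kg mass has 8.7 × 9.81 × sin 60° = 73.913 N down its slope.
The 8.7 kg side's 73.913 N exceeds the other side's 47.713 N, so that mass slides down and the 7.9 kg mass slides up. Taking that direction as positive, Newton's second law for the whole system gives 73.913 − 47.713 = (7.9 + 8.7) a, so a = 26.200 / 16.6 = 1.5783 m/s².

1.58 m/s²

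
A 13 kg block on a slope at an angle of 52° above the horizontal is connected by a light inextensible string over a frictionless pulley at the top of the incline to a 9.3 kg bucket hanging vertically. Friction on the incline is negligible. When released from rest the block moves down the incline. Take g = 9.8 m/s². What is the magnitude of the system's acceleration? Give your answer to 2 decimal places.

0.41 m/s²

For the block on the incline: the weight component along the slope is m₁g sin 52° = 13 × 9.8 × 0.7880 = 100.391 N and the normal force is N = m₁g cos 52° = 78.435 N.
Newton's second law for the block (down-slope positive): 100.391 − T = 13 a. For the hanging bucket (upward positive): T − 9.3 × 9.8 = 9.3 a.
Adding the two equations eliminates T: 9.251 = 22.3 a, so a = 0.4148 m/s².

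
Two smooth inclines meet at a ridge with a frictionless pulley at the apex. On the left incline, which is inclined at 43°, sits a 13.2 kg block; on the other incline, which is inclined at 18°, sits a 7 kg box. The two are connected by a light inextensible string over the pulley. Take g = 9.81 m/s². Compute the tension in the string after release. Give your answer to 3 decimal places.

44.470 N

Resolve each weight along its own incline: the 13.2 kg mass has component 13.2 × 9.81 × sin 43° = 88.313 N down its slope, and the 7 kg mass has 7 × 9.81 × sin 18° = 21.220 N down its slope.
The 13.2 kg side's 88.313 N exceeds the other side's 21.220 N, so that mass slides down and the 7 kg mass slides up. Taking that direction as positive, Newton's second law for the whole system gives 88.313 − 21.220 = (13.2 + 7) a, so a = 67.093 / 20.2 = 3.3214 m/s².
For the 7 kg mass (up-slope positive): T − 21.220 = 7 × 3.3214, so T = 44.470 N.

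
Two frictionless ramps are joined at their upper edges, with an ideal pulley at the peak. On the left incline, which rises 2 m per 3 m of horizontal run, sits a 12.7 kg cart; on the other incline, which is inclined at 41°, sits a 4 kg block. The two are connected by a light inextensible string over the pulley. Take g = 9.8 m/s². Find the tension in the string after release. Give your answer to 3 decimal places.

36.094 N

Resolve each weight along its own incline: the 12.7 kg mass has component 12.7 × 9.8 × sin 33.69° = 69.038 N down its slope, and the 4 kg mass has 4 × 9.8 × sin 41° = 25.718 N down its slope.
The 12.7 kg side's 69.038 N exceeds the other side's 25.718 N, so that mass slides down and the 4 kg mass slides up. Taking that direction as positive, Newton's second law for the whole system gives 69.038 − 25.718 = (12.7 + 4) a, so a = 43.320 / 16.7 = 2.5940 m/s².
For the 4 kg mass (up-slope positive): T − 25.718 = 4 × 2.5940, so T = 36.094 N.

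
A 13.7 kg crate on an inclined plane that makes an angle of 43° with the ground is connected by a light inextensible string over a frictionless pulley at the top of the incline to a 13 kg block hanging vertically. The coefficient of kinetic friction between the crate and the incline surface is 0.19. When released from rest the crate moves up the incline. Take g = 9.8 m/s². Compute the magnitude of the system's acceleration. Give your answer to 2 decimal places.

0.64 m/s²

For the crate on the incline: the weight component along the slope is m₁g sin 43° = 13.7 × 9.8 × 0.6820 = 91.565 N and the normal force is N = m₁g cos 43° = 98.192 N.
Kinetic friction opposes the crate's motion up the incline: f = μN = 0.19 × 98.192 = 18.656 N acting down the slope.
Newton's second law for the crate (up-slope positive): T − 91.565 − 18.656 = 13.7 a. For the hanging block (downward positive): 13 × 9.8 − T = 13 a.
Adding the two equations eliminates T: 17.179 = 26.7 a, so a = 0.6434 m/s².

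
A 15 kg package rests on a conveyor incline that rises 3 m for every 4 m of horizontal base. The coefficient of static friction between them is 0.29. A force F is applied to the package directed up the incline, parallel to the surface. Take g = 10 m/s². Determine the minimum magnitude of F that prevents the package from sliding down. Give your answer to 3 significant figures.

The normal force is N = mg cos 36.87° = 120.000 N. With F at its minimum the package is on the verge of sliding down, so static friction is at its maximum μ_s N = 0.29 × 120.000 = 34.800 N and acts up the slope.
Equilibrium along the incline: F + μ_s N = mg sin 36.87°, so F = 90.000 − 34.800 = 55.200 N.

55.2 N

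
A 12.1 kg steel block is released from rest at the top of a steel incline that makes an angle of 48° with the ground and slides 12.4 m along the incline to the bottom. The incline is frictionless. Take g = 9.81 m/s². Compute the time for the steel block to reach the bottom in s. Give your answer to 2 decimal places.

The weight component along the incline is mg sin 48° = 88.212 N and the normal force is N = mg cos 48° = 79.426 N.
With no friction, a = g sin 48° = 7.2903 m/s².
Starting from rest, L = ½at², so t = √(2L/a) = √(2 × 12.4 / 7.2903) = 1.8444 s.

1.84 s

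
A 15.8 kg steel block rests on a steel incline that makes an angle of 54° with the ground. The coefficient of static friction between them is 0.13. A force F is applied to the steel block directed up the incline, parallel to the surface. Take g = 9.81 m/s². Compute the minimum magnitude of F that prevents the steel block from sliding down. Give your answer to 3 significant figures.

The normal force is N = mg cos 54° = 91.106 N. With F at its minimum the steel block is on the verge of sliding down, so static friction is at its maximum μ_s N = 0.13 × 91.106 = 11.844 N and acts up the slope.
Equilibrium along the incline: F + μ_s N = mg sin 54°, so F = 125.396 − 11.844 = 113.552 N.

114 N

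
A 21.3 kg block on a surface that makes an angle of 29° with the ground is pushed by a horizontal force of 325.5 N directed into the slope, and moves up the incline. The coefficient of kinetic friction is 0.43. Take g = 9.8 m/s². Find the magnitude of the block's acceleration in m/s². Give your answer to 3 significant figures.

1.74 m/s²

The horizontal push has components F cos 29° = 325.5 × 0.8746 = 284.682 N up the incline and F sin 29° = 325.5 × 0.4848 = 157.802 N pressing into the surface.
The normal force is therefore N = mg cos 29° + F sin 29° = 182.564 + 157.802 = 340.366 N, and kinetic friction down the slope is μN = 0.43 × 340.366 = 146.357 N.
Along the incline: F cos 29° − mg sin 29° − μN = ma, so 284.682 − 101.197 − 146.357 = 21.3 a, giving a = 1.7431 m/s².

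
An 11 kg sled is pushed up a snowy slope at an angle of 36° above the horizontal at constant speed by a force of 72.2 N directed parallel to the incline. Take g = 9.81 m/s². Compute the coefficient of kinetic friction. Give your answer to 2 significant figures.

0.10

At constant speed ΣF = 0 along the incline. The applied 72.2 N acts up the slope; the weight component mg sin 36° = 63.428 N and kinetic friction μN both act down the slope.
So 72.2 = 63.428 + μ × 87.301, giving μ = (72.2 − 63.428) / 87.301 = 0.1005.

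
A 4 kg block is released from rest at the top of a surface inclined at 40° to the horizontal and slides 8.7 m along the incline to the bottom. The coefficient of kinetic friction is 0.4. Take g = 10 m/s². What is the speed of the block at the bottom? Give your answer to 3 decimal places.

7.650 m/s

The weight component along the incline is mg sin 40° = 25.712 N and the normal force is N = mg cos 40° = 30.642 N.
Friction up the slope is f = μN = 0.4 × 30.642 = 12.257 N, so the net downslope force is 25.712 − 12.257 = 13.455 N and a = 13.455 / 4 = 3.3638 m/s².
Starting from rest over a distance of 8.7 m, v² = 2aL = 2 × 3.3638 × 8.7 = 58.5301, so v = 7.6505 m/s.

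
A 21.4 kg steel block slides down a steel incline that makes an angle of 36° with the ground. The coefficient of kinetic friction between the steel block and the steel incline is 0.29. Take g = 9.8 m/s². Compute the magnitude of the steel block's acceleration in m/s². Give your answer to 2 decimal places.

3.46 m/s²

Resolving the weight along the incline: the component pulling the steel block down the slope is mg sin 36° = 21.4 × 9.8 × 0.5878 = 123.273 N, and the normal force is N = mg cos 36° = 21.4 × 9.8 × 0.8090 = 169.663 N.
Kinetic friction acts up the slope with magnitude f = μN = 0.29 × 169.663 = 49.202 N.
Net force along the incline is 123.273 − 49.202 = 74.071 N, so a = 74.071 / 21.4 = 3.4613 m/s².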